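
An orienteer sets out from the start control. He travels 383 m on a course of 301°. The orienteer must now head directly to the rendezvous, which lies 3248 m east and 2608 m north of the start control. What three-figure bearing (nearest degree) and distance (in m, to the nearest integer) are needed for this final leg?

Leg 1 (301°, 383 m): east 383 sin 301° = -328.30, north 383 cos 301° = 197.26
Current position: (-328.30, 197.26). Target: (3248, 2608). Remaining: Δeast = 3576.30, Δnorth = 2410.74.
Bearing = atan2(3576.30, 2410.74) mod 360° = 56.02°; distance = √((3576.30)² + (2410.74)²) = 4312.952 m.

056°, 4313 m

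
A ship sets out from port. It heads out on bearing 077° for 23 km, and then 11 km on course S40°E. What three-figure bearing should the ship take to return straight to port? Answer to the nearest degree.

Leg 1 (077°, 23 km): east 23 sin 77° = 22.41, north 23 cos 77° = 5.17
Leg 2 (S40°E, 11 km): east 11 sin 140° = 7.07, north 11 cos 140° = -8.43
Net displacement: 29.48 east, -3.25 north. Direction back to start is (-29.48, 3.25): bearing = atan2(-29.48, 3.25) mod 360° = 276.30° ≈ 276°.

276°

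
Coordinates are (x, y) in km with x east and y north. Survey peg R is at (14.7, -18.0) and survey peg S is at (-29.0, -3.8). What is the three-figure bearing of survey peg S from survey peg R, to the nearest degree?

Δeast = -29.0 − 14.7 = -43.70; Δnorth = -3.8 − -18.0 = 14.20.
Bearing = atan2(Δeast, Δnorth) mod 360° = 288.00° ≈ 288°.

288°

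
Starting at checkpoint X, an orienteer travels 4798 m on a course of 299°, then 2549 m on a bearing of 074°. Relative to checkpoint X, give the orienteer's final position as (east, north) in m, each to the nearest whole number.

(-1746, 3029)

Leg 1 (299°, 4798 m): east 4798 sin 299° = -4196.43, north 4798 cos 299° = 2326.12
Leg 2 (074°, 2549 m): east 2549 sin 74° = 2450.26, north 2549 cos 74° = 702.60
Summing: -1746.17 m east, 3028.72 m north → (-1746, 3029).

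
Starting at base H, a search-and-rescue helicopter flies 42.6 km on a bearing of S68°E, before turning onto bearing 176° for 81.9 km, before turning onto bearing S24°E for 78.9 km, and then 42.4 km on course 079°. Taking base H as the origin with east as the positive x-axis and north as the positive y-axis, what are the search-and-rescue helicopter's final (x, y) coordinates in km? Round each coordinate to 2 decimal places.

Leg 1 (S68°E, 42.6 km): east 42.6 sin 112° = 39.50, north 42.6 cos 112° = -15.96
Leg 2 (176°, 81.9 km): east 81.9 sin 176° = 5.71, north 81.9 cos 176° = -81.70
Leg 3 (S24°E, 78.9 km): east 78.9 sin 156° = 32.09, north 78.9 cos 156° = -72.08
Leg 4 (079°, 42.4 km): east 42.4 sin 79° = 41.62, north 42.4 cos 79° = 8.09
Summing: 118.92 km east, -161.65 km north → (118.92, -161.65).

(118.92, -161.65)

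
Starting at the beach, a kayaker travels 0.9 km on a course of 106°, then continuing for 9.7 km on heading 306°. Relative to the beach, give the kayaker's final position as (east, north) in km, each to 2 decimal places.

Leg 1 (106°, 0.9 km): east 0.9 sin 106° = 0.87, north 0.9 cos 106° = -0.25
Leg 2 (306°, 9.7 km): east 9.7 sin 306° = -7.85, north 9.7 cos 306° = 5.70
Summing: -6.98 km east, 5.45 km north → (-6.98, 5.45).

(-6.98, 5.45)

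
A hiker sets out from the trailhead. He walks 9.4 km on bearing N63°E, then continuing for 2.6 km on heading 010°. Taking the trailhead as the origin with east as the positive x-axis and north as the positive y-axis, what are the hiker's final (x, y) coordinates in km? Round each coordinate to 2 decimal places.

Leg 1 (N63°E, 9.4 km): east 9.4 sin 63° = 8.38, north 9.4 cos 63° = 4.27
Leg 2 (010°, 2.6 km): east 2.6 sin 10° = 0.45, north 2.6 cos 10° = 2.56
Summing: 8.83 km east, 6.83 km north → (8.83, 6.83).

(8.83, 6.83)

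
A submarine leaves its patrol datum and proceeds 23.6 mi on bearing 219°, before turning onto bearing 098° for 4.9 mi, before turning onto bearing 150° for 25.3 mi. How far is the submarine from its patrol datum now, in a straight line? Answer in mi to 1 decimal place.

41.0 mi

Leg 1 (219°, 23.6 mi): east 23.6 sin 219° = -14.85, north 23.6 cos 219° = -18.34
Leg 2 (098°, 4.9 mi): east 4.9 sin 98° = 4.85, north 4.9 cos 98° = -0.68
Leg 3 (150°, 25.3 mi): east 25.3 sin 150° = 12.65, north 25.3 cos 150° = -21.91
Net: 2.65 east, -40.93 north. Distance = √((2.65)² + (-40.93)²) = 41.019 mi.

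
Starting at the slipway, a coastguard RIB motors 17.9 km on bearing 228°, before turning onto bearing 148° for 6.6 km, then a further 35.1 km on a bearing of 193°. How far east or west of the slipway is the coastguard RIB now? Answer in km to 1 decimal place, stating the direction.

Leg 1 (228°, 17.9 km): east 17.9 sin 228° = -13.30, north 17.9 cos 228° = -11.98
Leg 2 (148°, 6.6 km): east 6.6 sin 148° = 3.50, north 6.6 cos 148° = -5.60
Leg 3 (193°, 35.1 km): east 35.1 sin 193° = -7.90, north 35.1 cos 193° = -34.20
Net east component: -17.70 km.

17.7 km west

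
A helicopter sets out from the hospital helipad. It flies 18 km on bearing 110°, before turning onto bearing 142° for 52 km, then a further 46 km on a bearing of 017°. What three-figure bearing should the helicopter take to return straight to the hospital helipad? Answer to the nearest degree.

Leg 1 (110°, 18 km): east 18 sin 110° = 16.91, north 18 cos 110° = -6.16
Leg 2 (142°, 52 km): east 52 sin 142° = 32.01, north 52 cos 142° = -40.98
Leg 3 (017°, 46 km): east 46 sin 17° = 13.45, north 46 cos 17° = 43.99
Net displacement: 62.38 east, -3.14 north. Direction back to start is (-62.38, 3.14): bearing = atan2(-62.38, 3.14) mod 360° = 272.88° ≈ 273°.

273°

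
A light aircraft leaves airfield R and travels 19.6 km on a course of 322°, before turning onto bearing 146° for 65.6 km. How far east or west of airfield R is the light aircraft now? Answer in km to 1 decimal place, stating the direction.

Leg 1 (322°, 19.6 km): east 19.6 sin 322° = -12.07, north 19.6 cos 322° = 15.45
Leg 2 (146°, 65.6 km): east 65.6 sin 146° = 36.68, north 65.6 cos 146° = -54.38
Net east component: 24.62 km.

24.6 km east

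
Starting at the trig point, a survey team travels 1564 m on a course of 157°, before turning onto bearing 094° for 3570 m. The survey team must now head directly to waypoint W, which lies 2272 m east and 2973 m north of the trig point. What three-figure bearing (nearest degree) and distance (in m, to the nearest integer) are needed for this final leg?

Leg 1 (157°, 1564 m): east 1564 sin 157° = 611.10, north 1564 cos 157° = -1439.67
Leg 2 (094°, 3570 m): east 3570 sin 94° = 3561.30, north 3570 cos 94° = -249.03
Current position: (4172.41, -1688.70). Target: (2272, 2973). Remaining: Δeast = -1900.41, Δnorth = 4661.70.
Bearing = atan2(-1900.41, 4661.70) mod 360° = 337.82°; distance = √((-1900.41)² + (4661.70)²) = 5034.183 m.

338°, 5034 m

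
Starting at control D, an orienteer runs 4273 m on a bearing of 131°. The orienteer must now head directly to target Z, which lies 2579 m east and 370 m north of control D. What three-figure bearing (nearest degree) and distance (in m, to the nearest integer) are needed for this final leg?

348°, 3238 m

Leg 1 (131°, 4273 m): east 4273 sin 131° = 3224.87, north 4273 cos 131° = -2803.34
Current position: (3224.87, -2803.34). Target: (2579, 370). Remaining: Δeast = -645.87, Δnorth = 3173.34.
Bearing = atan2(-645.87, 3173.34) mod 360° = 348.50°; distance = √((-645.87)² + (3173.34)²) = 3238.401 m.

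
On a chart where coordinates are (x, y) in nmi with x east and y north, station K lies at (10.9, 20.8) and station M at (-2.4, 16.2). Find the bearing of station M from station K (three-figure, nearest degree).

251°

Δeast = -2.4 − 10.9 = -13.30; Δnorth = 16.2 − 20.8 = -4.60.
Bearing = atan2(Δeast, Δnorth) mod 360° = 250.92° ≈ 251°.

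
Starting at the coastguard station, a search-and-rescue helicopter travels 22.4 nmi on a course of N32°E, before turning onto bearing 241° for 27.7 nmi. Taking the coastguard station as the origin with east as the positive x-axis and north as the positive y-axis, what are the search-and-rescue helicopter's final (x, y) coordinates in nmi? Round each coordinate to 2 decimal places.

(-12.36, 5.57)

Leg 1 (N32°E, 22.4 nmi): east 22.4 sin 32° = 11.87, north 22.4 cos 32° = 19.00
Leg 2 (241°, 27.7 nmi): east 27.7 sin 241° = -24.23, north 27.7 cos 241° = -13.43
Summing: -12.36 nmi east, 5.57 nmi north → (-12.36, 5.57).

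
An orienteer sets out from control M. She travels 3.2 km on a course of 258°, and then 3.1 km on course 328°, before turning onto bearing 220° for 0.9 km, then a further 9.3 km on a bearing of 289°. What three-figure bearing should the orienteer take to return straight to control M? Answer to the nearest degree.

Leg 1 (258°, 3.2 km): east 3.2 sin 258° = -3.13, north 3.2 cos 258° = -0.67
Leg 2 (328°, 3.1 km): east 3.1 sin 328° = -1.64, north 3.1 cos 328° = 2.63
Leg 3 (220°, 0.9 km): east 0.9 sin 220° = -0.58, north 0.9 cos 220° = -0.69
Leg 4 (289°, 9.3 km): east 9.3 sin 289° = -8.79, north 9.3 cos 289° = 3.03
Net displacement: -14.14 east, 4.30 north. Direction back to start is (14.14, -4.30): bearing = atan2(14.14, -4.30) mod 360° = 106.92° ≈ 107°.

107°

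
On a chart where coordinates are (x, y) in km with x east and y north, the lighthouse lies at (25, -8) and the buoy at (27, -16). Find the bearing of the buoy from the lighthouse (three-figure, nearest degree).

166°

Δeast = 27 − 25 = 2.00; Δnorth = -16 − -8 = -8.00.
Bearing = atan2(Δeast, Δnorth) mod 360° = 165.96° ≈ 166°.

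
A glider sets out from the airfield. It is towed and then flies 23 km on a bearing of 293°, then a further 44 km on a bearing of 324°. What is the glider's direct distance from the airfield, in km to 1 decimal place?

Leg 1 (293°, 23 km): east 23 sin 293° = -21.17, north 23 cos 293° = 8.99
Leg 2 (324°, 44 km): east 44 sin 324° = -25.86, north 44 cos 324° = 35.60
Net: -47.03 east, 44.58 north. Distance = √((-47.03)² + (44.58)²) = 64.807 km.

64.8 km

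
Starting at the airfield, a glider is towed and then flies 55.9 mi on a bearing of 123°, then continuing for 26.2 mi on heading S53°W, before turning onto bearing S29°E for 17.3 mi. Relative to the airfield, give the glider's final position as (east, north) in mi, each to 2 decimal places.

Leg 1 (123°, 55.9 mi): east 55.9 sin 123° = 46.88, north 55.9 cos 123° = -30.45
Leg 2 (S53°W, 26.2 mi): east 26.2 sin 233° = -20.92, north 26.2 cos 233° = -15.77
Leg 3 (S29°E, 17.3 mi): east 17.3 sin 151° = 8.39, north 17.3 cos 151° = -15.13
Summing: 34.34 mi east, -61.34 mi north → (34.34, -61.34).

(34.34, -61.34)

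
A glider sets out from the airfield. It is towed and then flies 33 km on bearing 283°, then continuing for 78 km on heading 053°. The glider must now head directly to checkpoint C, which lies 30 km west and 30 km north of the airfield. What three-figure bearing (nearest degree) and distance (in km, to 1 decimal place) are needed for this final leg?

Leg 1 (283°, 33 km): east 33 sin 283° = -32.15, north 33 cos 283° = 7.42
Leg 2 (053°, 78 km): east 78 sin 53° = 62.29, north 78 cos 53° = 46.94
Current position: (30.14, 54.36). Target: (-30, 30). Remaining: Δeast = -60.14, Δnorth = -24.36.
Bearing = atan2(-60.14, -24.36) mod 360° = 247.95°; distance = √((-60.14)² + (-24.36)²) = 64.888 km.

248°, 64.9 km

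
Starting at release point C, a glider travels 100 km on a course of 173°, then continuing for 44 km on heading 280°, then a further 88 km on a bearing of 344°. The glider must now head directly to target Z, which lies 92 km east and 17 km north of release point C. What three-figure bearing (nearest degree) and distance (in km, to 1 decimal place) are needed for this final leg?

Leg 1 (173°, 100 km): east 100 sin 173° = 12.19, north 100 cos 173° = -99.25
Leg 2 (280°, 44 km): east 44 sin 280° = -43.33, north 44 cos 280° = 7.64
Leg 3 (344°, 88 km): east 88 sin 344° = -24.26, north 88 cos 344° = 84.59
Current position: (-55.40, -7.02). Target: (92, 17). Remaining: Δeast = 147.40, Δnorth = 24.02.
Bearing = atan2(147.40, 24.02) mod 360° = 80.74°; distance = √((147.40)² + (24.02)²) = 149.345 km.

081°, 149.3 km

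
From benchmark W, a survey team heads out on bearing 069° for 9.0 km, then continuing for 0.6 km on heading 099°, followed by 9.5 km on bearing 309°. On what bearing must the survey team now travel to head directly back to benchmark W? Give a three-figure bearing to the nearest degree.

Leg 1 (069°, 9.0 km): east 9.0 sin 69° = 8.40, north 9.0 cos 69° = 3.23
Leg 2 (099°, 0.6 km): east 0.6 sin 99° = 0.59, north 0.6 cos 99° = -0.09
Leg 3 (309°, 9.5 km): east 9.5 sin 309° = -7.38, north 9.5 cos 309° = 5.98
Net displacement: 1.61 east, 9.11 north. Direction back to start is (-1.61, -9.11): bearing = atan2(-1.61, -9.11) mod 360° = 190.03° ≈ 190°.

190°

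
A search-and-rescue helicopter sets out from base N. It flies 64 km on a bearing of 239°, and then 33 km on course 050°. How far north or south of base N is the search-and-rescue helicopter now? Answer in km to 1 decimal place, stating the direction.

11.8 km south

Leg 1 (239°, 64 km): east 64 sin 239° = -54.86, north 64 cos 239° = -32.96
Leg 2 (050°, 33 km): east 33 sin 50° = 25.28, north 33 cos 50° = 21.21
Net north component: -11.75 km.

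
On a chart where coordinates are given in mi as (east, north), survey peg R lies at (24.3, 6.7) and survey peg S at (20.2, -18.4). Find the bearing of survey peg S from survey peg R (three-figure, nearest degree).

Δeast = 20.2 − 24.3 = -4.10; Δnorth = -18.4 − 6.7 = -25.10.
Bearing = atan2(Δeast, Δnorth) mod 360° = 189.28° ≈ 189°.

189°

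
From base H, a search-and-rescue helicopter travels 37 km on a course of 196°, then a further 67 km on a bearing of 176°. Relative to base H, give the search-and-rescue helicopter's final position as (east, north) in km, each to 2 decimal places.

(-5.52, -102.40)

Leg 1 (196°, 37 km): east 37 sin 196° = -10.20, north 37 cos 196° = -35.57
Leg 2 (176°, 67 km): east 67 sin 176° = 4.67, north 67 cos 176° = -66.84
Summing: -5.52 km east, -102.40 km north → (-5.52, -102.40).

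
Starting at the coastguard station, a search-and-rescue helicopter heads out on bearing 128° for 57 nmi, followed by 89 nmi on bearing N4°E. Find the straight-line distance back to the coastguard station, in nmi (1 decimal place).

Leg 1 (128°, 57 nmi): east 57 sin 128° = 44.92, north 57 cos 128° = -35.09
Leg 2 (N4°E, 89 nmi): east 89 sin 4° = 6.21, north 89 cos 4° = 88.78
Net: 51.12 east, 53.69 north. Distance = √((51.12)² + (53.69)²) = 74.138 nmi.

74.1 nmi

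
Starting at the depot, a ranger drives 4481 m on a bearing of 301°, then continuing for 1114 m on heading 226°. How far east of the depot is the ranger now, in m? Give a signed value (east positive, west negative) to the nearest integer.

-4642 m

Leg 1 (301°, 4481 m): east 4481 sin 301° = -3840.97, north 4481 cos 301° = 2307.89
Leg 2 (226°, 1114 m): east 1114 sin 226° = -801.34, north 1114 cos 226° = -773.85
Net east component: -4642.31 m.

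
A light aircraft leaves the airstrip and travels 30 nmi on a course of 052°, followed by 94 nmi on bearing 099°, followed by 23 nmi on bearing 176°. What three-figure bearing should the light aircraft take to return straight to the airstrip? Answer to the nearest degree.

279°

Leg 1 (052°, 30 nmi): east 30 sin 52° = 23.64, north 30 cos 52° = 18.47
Leg 2 (099°, 94 nmi): east 94 sin 99° = 92.84, north 94 cos 99° = -14.70
Leg 3 (176°, 23 nmi): east 23 sin 176° = 1.60, north 23 cos 176° = -22.94
Net displacement: 118.09 east, -19.18 north. Direction back to start is (-118.09, 19.18): bearing = atan2(-118.09, 19.18) mod 360° = 279.23° ≈ 279°.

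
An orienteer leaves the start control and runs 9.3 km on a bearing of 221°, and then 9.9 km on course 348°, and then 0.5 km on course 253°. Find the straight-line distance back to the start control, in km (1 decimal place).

9.0 km

Leg 1 (221°, 9.3 km): east 9.3 sin 221° = -6.10, north 9.3 cos 221° = -7.02
Leg 2 (348°, 9.9 km): east 9.9 sin 348° = -2.06, north 9.9 cos 348° = 9.68
Leg 3 (253°, 0.5 km): east 0.5 sin 253° = -0.48, north 0.5 cos 253° = -0.15
Net: -8.64 east, 2.52 north. Distance = √((-8.64)² + (2.52)²) = 8.998 km.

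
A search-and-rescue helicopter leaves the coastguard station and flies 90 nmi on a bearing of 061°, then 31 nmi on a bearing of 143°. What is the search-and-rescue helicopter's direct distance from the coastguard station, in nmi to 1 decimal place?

99.2 nmi

Leg 1 (061°, 90 nmi): east 90 sin 61° = 78.72, north 90 cos 61° = 43.63
Leg 2 (143°, 31 nmi): east 31 sin 143° = 18.66, north 31 cos 143° = -24.76
Net: 97.37 east, 18.88 north. Distance = √((97.37)² + (18.88)²) = 99.185 nmi.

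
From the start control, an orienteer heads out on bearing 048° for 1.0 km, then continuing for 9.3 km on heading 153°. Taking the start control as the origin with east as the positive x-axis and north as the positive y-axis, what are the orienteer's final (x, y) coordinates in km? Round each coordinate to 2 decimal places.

(4.97, -7.62)

Leg 1 (048°, 1.0 km): east 1.0 sin 48° = 0.74, north 1.0 cos 48° = 0.67
Leg 2 (153°, 9.3 km): east 9.3 sin 153° = 4.22, north 9.3 cos 153° = -8.29
Summing: 4.97 km east, -7.62 km north → (4.97, -7.62).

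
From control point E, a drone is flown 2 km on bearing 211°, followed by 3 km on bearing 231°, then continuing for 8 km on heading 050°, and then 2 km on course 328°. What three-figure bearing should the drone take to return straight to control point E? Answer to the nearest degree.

Leg 1 (211°, 2 km): east 2 sin 211° = -1.03, north 2 cos 211° = -1.71
Leg 2 (231°, 3 km): east 3 sin 231° = -2.33, north 3 cos 231° = -1.89
Leg 3 (050°, 8 km): east 8 sin 50° = 6.13, north 8 cos 50° = 5.14
Leg 4 (328°, 2 km): east 2 sin 328° = -1.06, north 2 cos 328° = 1.70
Net displacement: 1.71 east, 3.24 north. Direction back to start is (-1.71, -3.24): bearing = atan2(-1.71, -3.24) mod 360° = 207.81° ≈ 208°.

208°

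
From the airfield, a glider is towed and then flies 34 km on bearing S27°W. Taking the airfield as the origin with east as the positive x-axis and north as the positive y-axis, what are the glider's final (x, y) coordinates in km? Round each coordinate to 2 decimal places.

Leg 1 (S27°W, 34 km): east 34 sin 207° = -15.44, north 34 cos 207° = -30.29
Summing: -15.44 km east, -30.29 km north → (-15.44, -30.29).

(-15.44, -30.29)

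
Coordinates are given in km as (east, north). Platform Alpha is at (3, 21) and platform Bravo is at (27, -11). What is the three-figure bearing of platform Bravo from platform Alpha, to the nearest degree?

Δeast = 27 − 3 = 24.00; Δnorth = -11 − 21 = -32.00.
Bearing = atan2(Δeast, Δnorth) mod 360° = 143.13° ≈ 143°.

143°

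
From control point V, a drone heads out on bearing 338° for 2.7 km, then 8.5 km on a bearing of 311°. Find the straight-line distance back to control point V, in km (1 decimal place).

Leg 1 (338°, 2.7 km): east 2.7 sin 338° = -1.01, north 2.7 cos 338° = 2.50
Leg 2 (311°, 8.5 km): east 8.5 sin 311° = -6.42, north 8.5 cos 311° = 5.58
Net: -7.43 east, 8.08 north. Distance = √((-7.43)² + (8.08)²) = 10.974 km.

11.0 km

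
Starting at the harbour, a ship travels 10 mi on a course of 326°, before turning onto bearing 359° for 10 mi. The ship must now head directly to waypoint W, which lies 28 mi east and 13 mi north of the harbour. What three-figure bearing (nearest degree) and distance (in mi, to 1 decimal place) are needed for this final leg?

099°, 34.2 mi

Leg 1 (326°, 10 mi): east 10 sin 326° = -5.59, north 10 cos 326° = 8.29
Leg 2 (359°, 10 mi): east 10 sin 359° = -0.17, north 10 cos 359° = 10.00
Current position: (-5.77, 18.29). Target: (28, 13). Remaining: Δeast = 33.77, Δnorth = -5.29.
Bearing = atan2(33.77, -5.29) mod 360° = 98.90°; distance = √((33.77)² + (-5.29)²) = 34.178 mi.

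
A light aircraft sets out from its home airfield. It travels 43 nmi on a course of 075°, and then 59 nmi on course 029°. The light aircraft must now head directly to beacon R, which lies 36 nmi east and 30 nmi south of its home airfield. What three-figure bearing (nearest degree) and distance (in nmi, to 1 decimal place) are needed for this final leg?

200°, 98.8 nmi

Leg 1 (075°, 43 nmi): east 43 sin 75° = 41.53, north 43 cos 75° = 11.13
Leg 2 (029°, 59 nmi): east 59 sin 29° = 28.60, north 59 cos 29° = 51.60
Current position: (70.14, 62.73). Target: (36, -30). Remaining: Δeast = -34.14, Δnorth = -92.73.
Bearing = atan2(-34.14, -92.73) mod 360° = 200.21°; distance = √((-34.14)² + (-92.73)²) = 98.816 nmi.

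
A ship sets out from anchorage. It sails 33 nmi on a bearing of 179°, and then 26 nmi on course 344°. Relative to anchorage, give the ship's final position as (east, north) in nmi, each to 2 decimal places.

Leg 1 (179°, 33 nmi): east 33 sin 179° = 0.58, north 33 cos 179° = -32.99
Leg 2 (344°, 26 nmi): east 26 sin 344° = -7.17, north 26 cos 344° = 24.99
Summing: -6.59 nmi east, -8.00 nmi north → (-6.59, -8.00).

(-6.59, -8.00)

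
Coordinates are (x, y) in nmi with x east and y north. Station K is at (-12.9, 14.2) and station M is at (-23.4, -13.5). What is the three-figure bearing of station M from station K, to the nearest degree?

Δeast = -23.4 − -12.9 = -10.50; Δnorth = -13.5 − 14.2 = -27.70.
Bearing = atan2(Δeast, Δnorth) mod 360° = 200.76° ≈ 201°.

201°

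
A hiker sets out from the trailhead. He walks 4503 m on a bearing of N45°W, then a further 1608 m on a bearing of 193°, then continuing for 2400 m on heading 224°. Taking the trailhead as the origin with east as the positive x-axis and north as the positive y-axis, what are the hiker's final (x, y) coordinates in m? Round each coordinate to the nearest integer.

Leg 1 (N45°W, 4503 m): east 4503 sin 315° = -3184.10, north 4503 cos 315° = 3184.10
Leg 2 (193°, 1608 m): east 1608 sin 193° = -361.72, north 1608 cos 193° = -1566.79
Leg 3 (224°, 2400 m): east 2400 sin 224° = -1667.18, north 2400 cos 224° = -1726.42
Summing: -5213.00 m east, -109.10 m north → (-5213, -109).

(-5213, -109)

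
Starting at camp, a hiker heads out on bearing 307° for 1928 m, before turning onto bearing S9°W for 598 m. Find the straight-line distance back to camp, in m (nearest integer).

1730 m

Leg 1 (307°, 1928 m): east 1928 sin 307° = -1539.77, north 1928 cos 307° = 1160.30
Leg 2 (S9°W, 598 m): east 598 sin 189° = -93.55, north 598 cos 189° = -590.64
Net: -1633.32 east, 569.66 north. Distance = √((-1633.32)² + (569.66)²) = 1729.809 m.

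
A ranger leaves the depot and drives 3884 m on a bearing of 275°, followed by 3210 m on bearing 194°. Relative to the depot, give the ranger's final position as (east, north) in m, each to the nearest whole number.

Leg 1 (275°, 3884 m): east 3884 sin 275° = -3869.22, north 3884 cos 275° = 338.51
Leg 2 (194°, 3210 m): east 3210 sin 194° = -776.57, north 3210 cos 194° = -3114.65
Summing: -4645.79 m east, -2776.14 m north → (-4646, -2776).

(-4646, -2776)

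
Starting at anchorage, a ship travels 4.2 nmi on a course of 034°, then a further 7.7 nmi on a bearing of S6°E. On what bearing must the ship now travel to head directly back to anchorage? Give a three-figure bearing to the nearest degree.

Leg 1 (034°, 4.2 nmi): east 4.2 sin 34° = 2.35, north 4.2 cos 34° = 3.48
Leg 2 (S6°E, 7.7 nmi): east 7.7 sin 174° = 0.80, north 7.7 cos 174° = -7.66
Net displacement: 3.15 east, -4.18 north. Direction back to start is (-3.15, 4.18): bearing = atan2(-3.15, 4.18) mod 360° = 322.94° ≈ 323°.

323°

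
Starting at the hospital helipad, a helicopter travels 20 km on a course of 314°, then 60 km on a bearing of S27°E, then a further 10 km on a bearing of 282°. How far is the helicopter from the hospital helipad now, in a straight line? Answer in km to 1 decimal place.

37.6 km

Leg 1 (314°, 20 km): east 20 sin 314° = -14.39, north 20 cos 314° = 13.89
Leg 2 (S27°E, 60 km): east 60 sin 153° = 27.24, north 60 cos 153° = -53.46
Leg 3 (282°, 10 km): east 10 sin 282° = -9.78, north 10 cos 282° = 2.08
Net: 3.07 east, -37.49 north. Distance = √((3.07)² + (-37.49)²) = 37.614 km.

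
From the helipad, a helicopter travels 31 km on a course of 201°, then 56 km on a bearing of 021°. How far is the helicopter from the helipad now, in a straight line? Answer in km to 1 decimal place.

Leg 1 (201°, 31 km): east 31 sin 201° = -11.11, north 31 cos 201° = -28.94
Leg 2 (021°, 56 km): east 56 sin 21° = 20.07, north 56 cos 21° = 52.28
Net: 8.96 east, 23.34 north. Distance = √((8.96)² + (23.34)²) = 25.000 km.

25.0 km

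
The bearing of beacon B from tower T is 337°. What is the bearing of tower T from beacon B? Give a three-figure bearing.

Back-bearing = 337° − 180° = 157°.

157°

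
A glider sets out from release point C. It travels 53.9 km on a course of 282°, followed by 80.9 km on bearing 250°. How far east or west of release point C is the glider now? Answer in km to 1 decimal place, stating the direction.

128.7 km west

Leg 1 (282°, 53.9 km): east 53.9 sin 282° = -52.72, north 53.9 cos 282° = 11.21
Leg 2 (250°, 80.9 km): east 80.9 sin 250° = -76.02, north 80.9 cos 250° = -27.67
Net east component: -128.74 km.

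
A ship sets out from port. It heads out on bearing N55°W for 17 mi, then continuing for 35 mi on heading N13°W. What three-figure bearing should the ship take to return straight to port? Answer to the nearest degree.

Leg 1 (N55°W, 17 mi): east 17 sin 305° = -13.93, north 17 cos 305° = 9.75
Leg 2 (N13°W, 35 mi): east 35 sin 347° = -7.87, north 35 cos 347° = 34.10
Net displacement: -21.80 east, 43.85 north. Direction back to start is (21.80, -43.85): bearing = atan2(21.80, -43.85) mod 360° = 153.57° ≈ 154°.

154°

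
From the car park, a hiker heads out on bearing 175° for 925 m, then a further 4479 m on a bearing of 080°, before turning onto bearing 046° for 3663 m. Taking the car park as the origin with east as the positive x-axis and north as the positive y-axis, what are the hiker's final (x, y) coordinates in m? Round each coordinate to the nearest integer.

(7127, 2401)

Leg 1 (175°, 925 m): east 925 sin 175° = 80.62, north 925 cos 175° = -921.48
Leg 2 (080°, 4479 m): east 4479 sin 80° = 4410.95, north 4479 cos 80° = 777.77
Leg 3 (046°, 3663 m): east 3663 sin 46° = 2634.94, north 3663 cos 46° = 2544.53
Summing: 7126.51 m east, 2400.82 m north → (7127, 2401).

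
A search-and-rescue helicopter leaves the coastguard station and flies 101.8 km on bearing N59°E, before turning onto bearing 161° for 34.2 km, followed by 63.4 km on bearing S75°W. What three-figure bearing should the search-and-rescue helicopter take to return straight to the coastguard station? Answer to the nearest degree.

Leg 1 (N59°E, 101.8 km): east 101.8 sin 59° = 87.26, north 101.8 cos 59° = 52.43
Leg 2 (161°, 34.2 km): east 34.2 sin 161° = 11.13, north 34.2 cos 161° = -32.34
Leg 3 (S75°W, 63.4 km): east 63.4 sin 255° = -61.24, north 63.4 cos 255° = -16.41
Net displacement: 37.15 east, 3.69 north. Direction back to start is (-37.15, -3.69): bearing = atan2(-37.15, -3.69) mod 360° = 264.34° ≈ 264°.

264°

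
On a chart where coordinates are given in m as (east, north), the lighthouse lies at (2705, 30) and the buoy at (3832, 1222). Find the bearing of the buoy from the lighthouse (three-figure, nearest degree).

Δeast = 3832 − 2705 = 1127.00; Δnorth = 1222 − 30 = 1192.00.
Bearing = atan2(Δeast, Δnorth) mod 360° = 43.39° ≈ 043°.

043°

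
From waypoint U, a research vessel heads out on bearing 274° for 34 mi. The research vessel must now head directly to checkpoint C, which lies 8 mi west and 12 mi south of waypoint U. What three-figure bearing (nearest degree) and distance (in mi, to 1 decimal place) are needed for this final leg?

Leg 1 (274°, 34 mi): east 34 sin 274° = -33.92, north 34 cos 274° = 2.37
Current position: (-33.92, 2.37). Target: (-8, -12). Remaining: Δeast = 25.92, Δnorth = -14.37.
Bearing = atan2(25.92, -14.37) mod 360° = 119.01°; distance = √((25.92)² + (-14.37)²) = 29.635 mi.

119°, 29.6 mi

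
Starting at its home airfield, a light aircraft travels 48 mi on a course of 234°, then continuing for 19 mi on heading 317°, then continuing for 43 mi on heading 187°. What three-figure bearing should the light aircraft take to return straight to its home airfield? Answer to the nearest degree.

045°

Leg 1 (234°, 48 mi): east 48 sin 234° = -38.83, north 48 cos 234° = -28.21
Leg 2 (317°, 19 mi): east 19 sin 317° = -12.96, north 19 cos 317° = 13.90
Leg 3 (187°, 43 mi): east 43 sin 187° = -5.24, north 43 cos 187° = -42.68
Net displacement: -57.03 east, -57.00 north. Direction back to start is (57.03, 57.00): bearing = atan2(57.03, 57.00) mod 360° = 45.02° ≈ 045°.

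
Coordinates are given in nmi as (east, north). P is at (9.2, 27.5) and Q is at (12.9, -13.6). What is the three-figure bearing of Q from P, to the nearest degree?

Δeast = 12.9 − 9.2 = 3.70; Δnorth = -13.6 − 27.5 = -41.10.
Bearing = atan2(Δeast, Δnorth) mod 360° = 174.86° ≈ 175°.

175°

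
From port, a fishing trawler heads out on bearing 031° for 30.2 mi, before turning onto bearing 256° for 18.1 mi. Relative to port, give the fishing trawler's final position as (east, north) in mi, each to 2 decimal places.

Leg 1 (031°, 30.2 mi): east 30.2 sin 31° = 15.55, north 30.2 cos 31° = 25.89
Leg 2 (256°, 18.1 mi): east 18.1 sin 256° = -17.56, north 18.1 cos 256° = -4.38
Summing: -2.01 mi east, 21.51 mi north → (-2.01, 21.51).

(-2.01, 21.51)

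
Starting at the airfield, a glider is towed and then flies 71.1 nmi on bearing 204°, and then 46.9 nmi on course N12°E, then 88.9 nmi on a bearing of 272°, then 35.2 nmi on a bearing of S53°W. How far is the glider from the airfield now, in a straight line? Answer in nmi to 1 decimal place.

Leg 1 (204°, 71.1 nmi): east 71.1 sin 204° = -28.92, north 71.1 cos 204° = -64.95
Leg 2 (N12°E, 46.9 nmi): east 46.9 sin 12° = 9.75, north 46.9 cos 12° = 45.88
Leg 3 (272°, 88.9 nmi): east 88.9 sin 272° = -88.85, north 88.9 cos 272° = 3.10
Leg 4 (S53°W, 35.2 nmi): east 35.2 sin 233° = -28.11, north 35.2 cos 233° = -21.18
Net: -136.13 east, -37.16 north. Distance = √((-136.13)² + (-37.16)²) = 141.106 nmi.

141.1 nmi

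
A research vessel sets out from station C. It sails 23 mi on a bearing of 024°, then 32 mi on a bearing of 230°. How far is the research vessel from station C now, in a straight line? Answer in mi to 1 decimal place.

Leg 1 (024°, 23 mi): east 23 sin 24° = 9.35, north 23 cos 24° = 21.01
Leg 2 (230°, 32 mi): east 32 sin 230° = -24.51, north 32 cos 230° = -20.57
Net: -15.16 east, 0.44 north. Distance = √((-15.16)² + (0.44)²) = 15.165 mi.

15.2 mi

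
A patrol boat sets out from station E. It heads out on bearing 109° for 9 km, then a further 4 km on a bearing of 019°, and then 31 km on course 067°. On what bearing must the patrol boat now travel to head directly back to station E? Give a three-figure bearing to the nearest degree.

Leg 1 (109°, 9 km): east 9 sin 109° = 8.51, north 9 cos 109° = -2.93
Leg 2 (019°, 4 km): east 4 sin 19° = 1.30, north 4 cos 19° = 3.78
Leg 3 (067°, 31 km): east 31 sin 67° = 28.54, north 31 cos 67° = 12.11
Net displacement: 38.35 east, 12.96 north. Direction back to start is (-38.35, -12.96): bearing = atan2(-38.35, -12.96) mod 360° = 251.32° ≈ 251°.

251°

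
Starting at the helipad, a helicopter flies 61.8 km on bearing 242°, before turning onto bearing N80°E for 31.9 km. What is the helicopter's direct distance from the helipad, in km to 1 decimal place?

Leg 1 (242°, 61.8 km): east 61.8 sin 242° = -54.57, north 61.8 cos 242° = -29.01
Leg 2 (N80°E, 31.9 km): east 31.9 sin 80° = 31.42, north 31.9 cos 80° = 5.54
Net: -23.15 east, -23.47 north. Distance = √((-23.15)² + (-23.47)²) = 32.969 km.

33.0 km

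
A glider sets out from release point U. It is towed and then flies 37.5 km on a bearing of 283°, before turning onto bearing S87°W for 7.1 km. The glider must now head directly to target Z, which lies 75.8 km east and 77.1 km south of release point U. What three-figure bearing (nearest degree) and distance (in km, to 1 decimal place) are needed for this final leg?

125°, 146.7 km

Leg 1 (283°, 37.5 km): east 37.5 sin 283° = -36.54, north 37.5 cos 283° = 8.44
Leg 2 (S87°W, 7.1 km): east 7.1 sin 267° = -7.09, north 7.1 cos 267° = -0.37
Current position: (-43.63, 8.06). Target: (75.8, -77.1). Remaining: Δeast = 119.43, Δnorth = -85.16.
Bearing = atan2(119.43, -85.16) mod 360° = 125.49°; distance = √((119.43)² + (-85.16)²) = 146.684 km.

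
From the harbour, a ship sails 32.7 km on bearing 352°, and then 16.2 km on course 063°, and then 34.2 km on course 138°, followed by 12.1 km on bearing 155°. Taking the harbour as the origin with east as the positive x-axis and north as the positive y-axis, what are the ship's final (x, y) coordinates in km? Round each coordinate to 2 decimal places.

(37.88, 3.35)

Leg 1 (352°, 32.7 km): east 32.7 sin 352° = -4.55, north 32.7 cos 352° = 32.38
Leg 2 (063°, 16.2 km): east 16.2 sin 63° = 14.43, north 16.2 cos 63° = 7.35
Leg 3 (138°, 34.2 km): east 34.2 sin 138° = 22.88, north 34.2 cos 138° = -25.42
Leg 4 (155°, 12.1 km): east 12.1 sin 155° = 5.11, north 12.1 cos 155° = -10.97
Summing: 37.88 km east, 3.35 km north → (37.88, 3.35).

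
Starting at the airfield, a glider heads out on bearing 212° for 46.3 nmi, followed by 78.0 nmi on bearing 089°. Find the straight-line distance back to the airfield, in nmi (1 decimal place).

65.5 nmi

Leg 1 (212°, 46.3 nmi): east 46.3 sin 212° = -24.54, north 46.3 cos 212° = -39.26
Leg 2 (089°, 78.0 nmi): east 78.0 sin 89° = 77.99, north 78.0 cos 89° = 1.36
Net: 53.45 east, -37.90 north. Distance = √((53.45)² + (-37.90)²) = 65.528 nmi.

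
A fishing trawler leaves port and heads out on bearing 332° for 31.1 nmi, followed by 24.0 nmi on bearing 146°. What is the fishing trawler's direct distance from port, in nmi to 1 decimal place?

Leg 1 (332°, 31.1 nmi): east 31.1 sin 332° = -14.60, north 31.1 cos 332° = 27.46
Leg 2 (146°, 24.0 nmi): east 24.0 sin 146° = 13.42, north 24.0 cos 146° = -19.90
Net: -1.18 east, 7.56 north. Distance = √((-1.18)² + (7.56)²) = 7.654 nmi.

7.7 nmi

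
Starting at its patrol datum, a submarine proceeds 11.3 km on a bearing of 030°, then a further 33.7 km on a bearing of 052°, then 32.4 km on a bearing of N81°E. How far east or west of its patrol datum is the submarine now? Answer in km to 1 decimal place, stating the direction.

64.2 km east

Leg 1 (030°, 11.3 km): east 11.3 sin 30° = 5.65, north 11.3 cos 30° = 9.79
Leg 2 (052°, 33.7 km): east 33.7 sin 52° = 26.56, north 33.7 cos 52° = 20.75
Leg 3 (N81°E, 32.4 km): east 32.4 sin 81° = 32.00, north 32.4 cos 81° = 5.07
Net east component: 64.21 km.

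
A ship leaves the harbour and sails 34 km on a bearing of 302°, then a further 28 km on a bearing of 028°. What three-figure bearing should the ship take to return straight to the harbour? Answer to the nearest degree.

Leg 1 (302°, 34 km): east 34 sin 302° = -28.83, north 34 cos 302° = 18.02
Leg 2 (028°, 28 km): east 28 sin 28° = 13.15, north 28 cos 28° = 24.72
Net displacement: -15.69 east, 42.74 north. Direction back to start is (15.69, -42.74): bearing = atan2(15.69, -42.74) mod 360° = 159.84° ≈ 160°.

160°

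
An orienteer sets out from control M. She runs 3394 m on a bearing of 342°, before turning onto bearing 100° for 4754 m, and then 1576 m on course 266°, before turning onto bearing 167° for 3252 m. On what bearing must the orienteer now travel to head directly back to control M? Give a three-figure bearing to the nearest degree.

287°

Leg 1 (342°, 3394 m): east 3394 sin 342° = -1048.80, north 3394 cos 342° = 3227.89
Leg 2 (100°, 4754 m): east 4754 sin 100° = 4681.78, north 4754 cos 100° = -825.52
Leg 3 (266°, 1576 m): east 1576 sin 266° = -1572.16, north 1576 cos 266° = -109.94
Leg 4 (167°, 3252 m): east 3252 sin 167° = 731.54, north 3252 cos 167° = -3168.65
Net displacement: 2792.35 east, -876.23 north. Direction back to start is (-2792.35, 876.23): bearing = atan2(-2792.35, 876.23) mod 360° = 287.42° ≈ 287°.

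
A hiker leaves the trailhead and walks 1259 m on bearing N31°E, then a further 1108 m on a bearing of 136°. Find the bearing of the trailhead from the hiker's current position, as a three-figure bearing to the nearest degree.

259°

Leg 1 (N31°E, 1259 m): east 1259 sin 31° = 648.43, north 1259 cos 31° = 1079.17
Leg 2 (136°, 1108 m): east 1108 sin 136° = 769.68, north 1108 cos 136° = -797.03
Net displacement: 1418.11 east, 282.15 north. Direction back to start is (-1418.11, -282.15): bearing = atan2(-1418.11, -282.15) mod 360° = 258.75° ≈ 259°.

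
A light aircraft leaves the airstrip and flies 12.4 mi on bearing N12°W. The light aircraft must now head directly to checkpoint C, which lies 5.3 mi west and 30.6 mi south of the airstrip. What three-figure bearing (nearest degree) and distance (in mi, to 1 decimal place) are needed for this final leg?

184°, 42.8 mi

Leg 1 (N12°W, 12.4 mi): east 12.4 sin 348° = -2.58, north 12.4 cos 348° = 12.13
Current position: (-2.58, 12.13). Target: (-5.3, -30.6). Remaining: Δeast = -2.72, Δnorth = -42.73.
Bearing = atan2(-2.72, -42.73) mod 360° = 183.64°; distance = √((-2.72)² + (-42.73)²) = 42.816 mi.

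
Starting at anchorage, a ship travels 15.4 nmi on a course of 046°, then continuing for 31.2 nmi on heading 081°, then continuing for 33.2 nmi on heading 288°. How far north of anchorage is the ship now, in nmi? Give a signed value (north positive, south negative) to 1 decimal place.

25.8 nmi

Leg 1 (046°, 15.4 nmi): east 15.4 sin 46° = 11.08, north 15.4 cos 46° = 10.70
Leg 2 (081°, 31.2 nmi): east 31.2 sin 81° = 30.82, north 31.2 cos 81° = 4.88
Leg 3 (288°, 33.2 nmi): east 33.2 sin 288° = -31.58, north 33.2 cos 288° = 10.26
Net north component: 25.84 nmi.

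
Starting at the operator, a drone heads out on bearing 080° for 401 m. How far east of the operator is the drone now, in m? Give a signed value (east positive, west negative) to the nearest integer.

395 m

Leg 1 (080°, 401 m): east 401 sin 80° = 394.91, north 401 cos 80° = 69.63
Net east component: 394.91 m.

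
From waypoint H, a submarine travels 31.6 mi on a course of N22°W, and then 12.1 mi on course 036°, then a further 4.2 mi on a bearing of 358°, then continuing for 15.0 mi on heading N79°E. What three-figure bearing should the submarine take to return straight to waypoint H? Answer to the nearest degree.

192°

Leg 1 (N22°W, 31.6 mi): east 31.6 sin 338° = -11.84, north 31.6 cos 338° = 29.30
Leg 2 (036°, 12.1 mi): east 12.1 sin 36° = 7.11, north 12.1 cos 36° = 9.79
Leg 3 (358°, 4.2 mi): east 4.2 sin 358° = -0.15, north 4.2 cos 358° = 4.20
Leg 4 (N79°E, 15.0 mi): east 15.0 sin 79° = 14.72, north 15.0 cos 79° = 2.86
Net displacement: 9.85 east, 46.15 north. Direction back to start is (-9.85, -46.15): bearing = atan2(-9.85, -46.15) mod 360° = 192.05° ≈ 192°.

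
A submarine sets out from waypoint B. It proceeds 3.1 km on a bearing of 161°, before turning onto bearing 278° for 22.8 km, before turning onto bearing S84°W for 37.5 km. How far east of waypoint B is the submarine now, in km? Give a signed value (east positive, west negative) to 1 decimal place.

-58.9 km

Leg 1 (161°, 3.1 km): east 3.1 sin 161° = 1.01, north 3.1 cos 161° = -2.93
Leg 2 (278°, 22.8 km): east 22.8 sin 278° = -22.58, north 22.8 cos 278° = 3.17
Leg 3 (S84°W, 37.5 km): east 37.5 sin 264° = -37.29, north 37.5 cos 264° = -3.92
Net east component: -58.86 km.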